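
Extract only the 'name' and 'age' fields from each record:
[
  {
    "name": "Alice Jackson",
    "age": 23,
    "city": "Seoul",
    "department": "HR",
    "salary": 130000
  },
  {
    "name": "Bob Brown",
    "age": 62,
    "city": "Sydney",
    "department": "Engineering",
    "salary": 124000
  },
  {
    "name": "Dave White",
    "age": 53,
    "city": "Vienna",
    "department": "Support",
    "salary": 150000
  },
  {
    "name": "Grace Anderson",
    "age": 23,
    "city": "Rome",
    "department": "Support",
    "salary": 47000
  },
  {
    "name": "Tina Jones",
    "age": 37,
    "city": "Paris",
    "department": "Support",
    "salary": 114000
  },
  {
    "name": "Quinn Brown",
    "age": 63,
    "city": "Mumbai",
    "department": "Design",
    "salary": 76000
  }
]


Original: 6 records with fields: name, age, city, department, salary
Keep: ['name', 'age']
Drop: ['city', 'department', 'salary']
Result: 6 records, 2 fields each

[
  {
    "name": "Alice Jackson",
    "age": 23
  },
  {
    "name": "Bob Brown",
    "age": 62
  },
  {
    "name": "Dave White",
    "age": 53
  },
  {
    "name": "Grace Anderson",
    "age": 23
  },
  {
    "name": "Tina Jones",
    "age": 37
  },
  {
    "name": "Quinn Brown",
    "age": 63
  }
]


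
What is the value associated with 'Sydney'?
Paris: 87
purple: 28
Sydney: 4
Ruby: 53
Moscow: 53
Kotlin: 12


Looking up key 'Sydney'
Value: 4

4


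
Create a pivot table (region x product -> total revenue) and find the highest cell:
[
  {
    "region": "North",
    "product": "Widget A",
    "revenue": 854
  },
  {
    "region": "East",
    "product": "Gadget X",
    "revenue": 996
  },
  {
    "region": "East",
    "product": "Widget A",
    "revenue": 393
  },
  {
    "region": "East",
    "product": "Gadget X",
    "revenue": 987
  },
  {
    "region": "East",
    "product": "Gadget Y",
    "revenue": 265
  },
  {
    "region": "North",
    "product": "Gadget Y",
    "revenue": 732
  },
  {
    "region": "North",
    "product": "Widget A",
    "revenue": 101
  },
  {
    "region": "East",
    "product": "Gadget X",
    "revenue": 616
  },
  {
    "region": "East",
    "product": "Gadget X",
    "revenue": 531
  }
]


Pivot: region (rows) x product (columns) -> total revenue

     Gadget X      Gadget Y      Widget A    
East          3130           265           393  
North            0           732           955  

Highest: East / Gadget X = $3130

East / Gadget X = $3130


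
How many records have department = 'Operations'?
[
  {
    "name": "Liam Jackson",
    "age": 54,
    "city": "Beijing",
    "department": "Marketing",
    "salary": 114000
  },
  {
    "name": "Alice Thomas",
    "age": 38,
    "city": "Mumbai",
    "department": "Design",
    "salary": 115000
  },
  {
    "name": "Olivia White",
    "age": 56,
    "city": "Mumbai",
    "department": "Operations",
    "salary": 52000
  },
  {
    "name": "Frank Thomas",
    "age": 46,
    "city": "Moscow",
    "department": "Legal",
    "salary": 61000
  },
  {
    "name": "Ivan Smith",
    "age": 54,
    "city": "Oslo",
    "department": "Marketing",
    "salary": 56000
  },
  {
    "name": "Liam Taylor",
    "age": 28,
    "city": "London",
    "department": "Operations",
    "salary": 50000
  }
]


Data: 6 records
Condition: department = 'Operations'

Checking each record:
  Liam Jackson: Marketing
  Alice Thomas: Design
  Olivia White: Operations MATCH
  Frank Thomas: Legal
  Ivan Smith: Marketing
  Liam Taylor: Operations MATCH

Count: 2

2


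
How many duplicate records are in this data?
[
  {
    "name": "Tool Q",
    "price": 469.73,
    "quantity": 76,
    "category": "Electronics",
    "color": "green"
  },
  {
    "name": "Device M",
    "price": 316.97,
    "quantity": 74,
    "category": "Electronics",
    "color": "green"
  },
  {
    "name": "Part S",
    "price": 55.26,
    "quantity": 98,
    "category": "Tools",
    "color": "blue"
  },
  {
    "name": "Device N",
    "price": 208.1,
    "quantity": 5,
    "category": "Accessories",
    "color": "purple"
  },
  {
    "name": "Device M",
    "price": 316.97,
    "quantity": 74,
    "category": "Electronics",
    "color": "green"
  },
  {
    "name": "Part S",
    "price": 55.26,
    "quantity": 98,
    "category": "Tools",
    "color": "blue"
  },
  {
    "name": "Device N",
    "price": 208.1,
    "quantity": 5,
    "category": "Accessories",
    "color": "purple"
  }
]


Checking 7 records for duplicates:

  Row 1: Tool Q ($469.73, qty 76)
  Row 2: Device M ($316.97, qty 74)
  Row 3: Part S ($55.26, qty 98)
  Row 4: Device N ($208.1, qty 5)
  Row 5: Device M ($316.97, qty 74) <-- DUPLICATE
  Row 6: Part S ($55.26, qty 98) <-- DUPLICATE
  Row 7: Device N ($208.1, qty 5) <-- DUPLICATE

Duplicates found: 3
Unique records: 4

3 duplicates, 4 unique


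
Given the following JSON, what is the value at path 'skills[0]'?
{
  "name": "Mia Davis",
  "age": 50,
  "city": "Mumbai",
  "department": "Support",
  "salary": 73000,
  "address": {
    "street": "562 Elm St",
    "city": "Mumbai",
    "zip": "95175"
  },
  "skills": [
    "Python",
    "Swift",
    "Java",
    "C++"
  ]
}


Query: skills[0]
Path: skills -> first element
Value: Python

Python


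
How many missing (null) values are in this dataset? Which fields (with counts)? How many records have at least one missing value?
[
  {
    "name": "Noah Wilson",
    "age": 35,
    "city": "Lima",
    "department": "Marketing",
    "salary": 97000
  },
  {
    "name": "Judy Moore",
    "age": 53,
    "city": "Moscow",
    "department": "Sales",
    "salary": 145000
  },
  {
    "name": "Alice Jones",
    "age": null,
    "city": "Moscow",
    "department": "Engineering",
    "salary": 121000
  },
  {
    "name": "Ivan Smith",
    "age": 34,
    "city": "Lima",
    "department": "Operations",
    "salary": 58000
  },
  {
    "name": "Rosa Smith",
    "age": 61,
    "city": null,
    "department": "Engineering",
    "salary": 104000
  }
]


Checking for missing (null) values in 5 records:

  Noah Wilson: complete
  Judy Moore: complete
  Alice Jones: age
  Ivan Smith: complete
  Rosa Smith: city

Per field:
  name: 0 missing
  age: 1 missing
  city: 1 missing
  department: 0 missing
  salary: 0 missing

Total missing values: 2
Records with any missing: 2

2 missing values (age: 1, city: 1); 2 incomplete records


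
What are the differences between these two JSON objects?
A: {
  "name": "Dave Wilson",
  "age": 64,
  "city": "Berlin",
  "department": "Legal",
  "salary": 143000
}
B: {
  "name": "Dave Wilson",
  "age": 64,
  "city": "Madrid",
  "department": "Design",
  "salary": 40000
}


Comparing each field (in key order):
  name: same
  age: same
  city: DIFFERENT
  department: DIFFERENT
  salary: DIFFERENT
Differences:
  city: Berlin -> Madrid
  department: Legal -> Design
  salary: 143000 -> 40000

3 field(s) changed

3 changes: city, department, salary


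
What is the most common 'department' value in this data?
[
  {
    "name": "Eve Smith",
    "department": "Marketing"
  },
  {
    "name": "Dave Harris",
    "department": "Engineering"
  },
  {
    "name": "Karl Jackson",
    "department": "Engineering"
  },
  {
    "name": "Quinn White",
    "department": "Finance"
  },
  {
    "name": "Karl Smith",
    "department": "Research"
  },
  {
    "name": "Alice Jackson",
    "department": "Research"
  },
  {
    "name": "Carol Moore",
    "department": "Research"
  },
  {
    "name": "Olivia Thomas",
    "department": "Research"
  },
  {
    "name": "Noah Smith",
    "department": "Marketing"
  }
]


Counting 'department' values across 9 records:

  Research: 4 ####
  Marketing: 2 ##
  Engineering: 2 ##
  Finance: 1 #

Most common: Research (4 times)

Research (4 times)


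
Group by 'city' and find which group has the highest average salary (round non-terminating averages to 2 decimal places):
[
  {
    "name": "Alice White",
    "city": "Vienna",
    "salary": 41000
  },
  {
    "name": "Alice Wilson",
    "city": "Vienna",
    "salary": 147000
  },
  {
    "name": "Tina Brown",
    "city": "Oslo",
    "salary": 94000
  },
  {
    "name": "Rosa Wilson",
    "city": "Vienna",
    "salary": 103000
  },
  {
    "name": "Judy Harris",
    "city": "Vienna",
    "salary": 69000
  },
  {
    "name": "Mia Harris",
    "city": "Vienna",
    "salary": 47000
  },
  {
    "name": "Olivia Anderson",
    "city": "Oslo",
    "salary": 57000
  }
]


Group by: city

Groups:
  Oslo: 2 people, avg salary = 151000/2 = $75500
  Vienna: 5 people, avg salary = 407000/5 = $81400

Highest average salary: Vienna ($81400)

Vienna ($81400)


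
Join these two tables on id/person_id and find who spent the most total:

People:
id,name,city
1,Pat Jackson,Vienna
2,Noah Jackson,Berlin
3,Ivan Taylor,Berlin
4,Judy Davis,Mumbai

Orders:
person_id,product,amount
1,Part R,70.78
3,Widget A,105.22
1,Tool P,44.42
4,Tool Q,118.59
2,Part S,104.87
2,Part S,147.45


Join on: people.id = orders.person_id

Joined rows:
  Pat Jackson (Vienna) bought Part R for $70.78
  Ivan Taylor (Berlin) bought Widget A for $105.22
  Pat Jackson (Vienna) bought Tool P for $44.42
  Judy Davis (Mumbai) bought Tool Q for $118.59
  Noah Jackson (Berlin) bought Part S for $104.87
  Noah Jackson (Berlin) bought Part S for $147.45

Total per person:
  Noah Jackson: $252.32
  Judy Davis: $118.59
  Pat Jackson: $115.20
  Ivan Taylor: $105.22

Top spender: Noah Jackson ($252.32)

Noah Jackson ($252.32)


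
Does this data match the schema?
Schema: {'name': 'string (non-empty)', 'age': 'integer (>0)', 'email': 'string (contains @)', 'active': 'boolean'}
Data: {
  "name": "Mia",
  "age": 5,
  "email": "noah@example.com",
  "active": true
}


Validating each field against schema:
  name: OK (non-empty string)
  age: OK (positive integer)
  email: OK (string with @)
  active: OK (boolean)

Result: VALID

VALID


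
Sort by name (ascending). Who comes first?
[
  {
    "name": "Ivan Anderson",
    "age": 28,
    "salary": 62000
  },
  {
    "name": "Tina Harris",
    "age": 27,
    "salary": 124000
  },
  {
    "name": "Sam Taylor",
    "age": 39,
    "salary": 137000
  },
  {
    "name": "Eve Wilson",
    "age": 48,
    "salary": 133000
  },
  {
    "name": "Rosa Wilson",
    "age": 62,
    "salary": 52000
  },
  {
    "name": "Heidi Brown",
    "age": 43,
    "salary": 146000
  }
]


Sort by: name (ascending)

Sorted order:
  1. Eve Wilson (name = Eve Wilson)
  2. Heidi Brown (name = Heidi Brown)
  3. Ivan Anderson (name = Ivan Anderson)
  4. Rosa Wilson (name = Rosa Wilson)
  5. Sam Taylor (name = Sam Taylor)
  6. Tina Harris (name = Tina Harris)

First: Eve Wilson

Eve Wilson


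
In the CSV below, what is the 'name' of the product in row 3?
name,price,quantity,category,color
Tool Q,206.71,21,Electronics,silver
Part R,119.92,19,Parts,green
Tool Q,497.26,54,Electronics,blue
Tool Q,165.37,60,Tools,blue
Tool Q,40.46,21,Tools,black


Query: Row 3 ('Tool Q'), column 'name'
Value: Tool Q

Tool Q


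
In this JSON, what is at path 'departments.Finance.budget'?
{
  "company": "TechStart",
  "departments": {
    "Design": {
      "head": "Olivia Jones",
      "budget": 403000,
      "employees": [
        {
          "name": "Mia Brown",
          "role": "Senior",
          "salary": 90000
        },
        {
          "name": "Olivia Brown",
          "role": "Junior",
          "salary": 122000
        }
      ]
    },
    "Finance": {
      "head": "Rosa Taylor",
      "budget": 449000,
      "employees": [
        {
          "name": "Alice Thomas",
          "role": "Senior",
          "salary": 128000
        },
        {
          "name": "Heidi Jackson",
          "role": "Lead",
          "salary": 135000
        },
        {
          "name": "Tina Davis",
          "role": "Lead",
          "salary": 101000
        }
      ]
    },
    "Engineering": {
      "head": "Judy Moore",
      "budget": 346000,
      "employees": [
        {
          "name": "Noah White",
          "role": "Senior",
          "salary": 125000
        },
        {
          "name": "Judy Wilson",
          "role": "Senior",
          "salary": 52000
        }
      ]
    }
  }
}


Path: departments.Finance.budget

Navigate:
  -> departments
  -> Finance
  -> budget = 449000

449000


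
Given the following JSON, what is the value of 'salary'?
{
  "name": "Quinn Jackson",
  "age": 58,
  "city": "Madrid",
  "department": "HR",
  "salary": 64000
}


Looking up field 'salary'
Value: 64000

64000


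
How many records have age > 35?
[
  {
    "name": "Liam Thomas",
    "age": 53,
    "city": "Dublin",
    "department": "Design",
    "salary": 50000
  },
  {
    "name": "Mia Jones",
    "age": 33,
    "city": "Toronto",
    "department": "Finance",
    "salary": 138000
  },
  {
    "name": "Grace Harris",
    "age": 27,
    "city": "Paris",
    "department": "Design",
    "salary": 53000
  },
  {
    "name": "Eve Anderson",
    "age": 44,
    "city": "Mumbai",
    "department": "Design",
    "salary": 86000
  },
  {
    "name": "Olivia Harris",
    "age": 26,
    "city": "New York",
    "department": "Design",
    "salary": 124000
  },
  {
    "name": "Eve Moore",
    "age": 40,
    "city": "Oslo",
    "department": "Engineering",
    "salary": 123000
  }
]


Data: 6 records
Condition: age > 35

Checking each record:
  Liam Thomas: 53 MATCH
  Mia Jones: 33
  Grace Harris: 27
  Eve Anderson: 44 MATCH
  Olivia Harris: 26
  Eve Moore: 40 MATCH

Count: 3

3


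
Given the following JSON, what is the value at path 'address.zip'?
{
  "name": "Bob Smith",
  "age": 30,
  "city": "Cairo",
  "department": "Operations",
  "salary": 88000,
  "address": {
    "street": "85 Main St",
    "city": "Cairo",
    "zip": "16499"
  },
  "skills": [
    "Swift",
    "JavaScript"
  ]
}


Query: address.zip
Path: address -> zip
Value: 16499

16499


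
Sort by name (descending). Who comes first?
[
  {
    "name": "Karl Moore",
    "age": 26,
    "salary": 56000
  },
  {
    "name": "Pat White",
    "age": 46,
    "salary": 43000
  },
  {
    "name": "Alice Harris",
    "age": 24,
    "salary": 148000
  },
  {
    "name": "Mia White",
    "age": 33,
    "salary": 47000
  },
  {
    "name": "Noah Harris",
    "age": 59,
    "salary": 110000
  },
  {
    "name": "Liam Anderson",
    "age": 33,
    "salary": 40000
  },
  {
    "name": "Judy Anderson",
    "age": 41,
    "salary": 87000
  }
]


Sort by: name (descending)

Sorted order:
  1. Pat White (name = Pat White)
  2. Noah Harris (name = Noah Harris)
  3. Mia White (name = Mia White)
  4. Liam Anderson (name = Liam Anderson)
  5. Karl Moore (name = Karl Moore)
  6. Judy Anderson (name = Judy Anderson)
  7. Alice Harris (name = Alice Harris)

First: Pat White

Pat White


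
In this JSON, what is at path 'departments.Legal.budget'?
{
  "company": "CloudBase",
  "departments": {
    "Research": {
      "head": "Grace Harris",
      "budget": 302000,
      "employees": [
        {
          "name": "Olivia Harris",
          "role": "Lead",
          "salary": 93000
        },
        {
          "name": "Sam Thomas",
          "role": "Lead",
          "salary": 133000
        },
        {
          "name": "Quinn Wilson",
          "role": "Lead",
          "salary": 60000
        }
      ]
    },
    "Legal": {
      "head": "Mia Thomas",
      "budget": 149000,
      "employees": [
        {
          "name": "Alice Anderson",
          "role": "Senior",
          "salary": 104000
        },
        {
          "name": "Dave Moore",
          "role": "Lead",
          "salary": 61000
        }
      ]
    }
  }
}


Path: departments.Legal.budget

Navigate:
  -> departments
  -> Legal
  -> budget = 149000

149000


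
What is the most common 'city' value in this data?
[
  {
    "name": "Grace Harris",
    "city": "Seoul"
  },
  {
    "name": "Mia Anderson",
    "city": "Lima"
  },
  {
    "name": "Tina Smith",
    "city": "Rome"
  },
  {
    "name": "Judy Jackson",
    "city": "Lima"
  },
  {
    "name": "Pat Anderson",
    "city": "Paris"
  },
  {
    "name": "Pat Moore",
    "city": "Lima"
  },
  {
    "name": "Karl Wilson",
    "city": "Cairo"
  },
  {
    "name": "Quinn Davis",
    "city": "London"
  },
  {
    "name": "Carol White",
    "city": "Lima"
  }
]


Counting 'city' values across 9 records:

  Lima: 4 ####
  Seoul: 1 #
  Rome: 1 #
  Paris: 1 #
  Cairo: 1 #
  London: 1 #

Most common: Lima (4 times)

Lima (4 times)


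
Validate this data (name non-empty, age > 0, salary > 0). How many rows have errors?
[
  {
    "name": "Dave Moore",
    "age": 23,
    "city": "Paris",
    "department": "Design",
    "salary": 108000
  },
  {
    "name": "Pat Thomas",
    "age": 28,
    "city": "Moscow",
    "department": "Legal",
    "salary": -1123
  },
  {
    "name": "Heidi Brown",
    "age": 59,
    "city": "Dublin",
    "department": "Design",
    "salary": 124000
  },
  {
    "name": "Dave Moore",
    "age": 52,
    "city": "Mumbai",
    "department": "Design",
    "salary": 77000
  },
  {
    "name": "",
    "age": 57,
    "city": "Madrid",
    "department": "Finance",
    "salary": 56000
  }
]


Validating 5 records:
Rules: name non-empty, age > 0, salary > 0

  Row 1 (Dave Moore): OK
  Row 2 (Pat Thomas): negative salary: -1123
  Row 3 (Heidi Brown): OK
  Row 4 (Dave Moore): OK
  Row 5 (???): empty name

Total errors: 2

2 errors


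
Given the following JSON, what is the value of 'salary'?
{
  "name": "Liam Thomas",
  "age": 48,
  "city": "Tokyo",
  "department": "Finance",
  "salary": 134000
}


Looking up field 'salary'
Value: 134000

134000


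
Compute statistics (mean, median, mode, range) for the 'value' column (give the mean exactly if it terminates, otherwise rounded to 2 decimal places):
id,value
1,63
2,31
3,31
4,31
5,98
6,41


Data: [63, 31, 31, 31, 98, 41]
Count: 6
Sum: 295
Mean: 295/6 ≈ 49.17 (rounded to 2 decimal places)
Sorted: [31, 31, 31, 41, 63, 98]
Median: 36.0
Mode: 31 (3 times)
Range: 98 - 31 = 67
Min: 31, Max: 98

mean≈49.17, median=36.0, mode=31, range=67


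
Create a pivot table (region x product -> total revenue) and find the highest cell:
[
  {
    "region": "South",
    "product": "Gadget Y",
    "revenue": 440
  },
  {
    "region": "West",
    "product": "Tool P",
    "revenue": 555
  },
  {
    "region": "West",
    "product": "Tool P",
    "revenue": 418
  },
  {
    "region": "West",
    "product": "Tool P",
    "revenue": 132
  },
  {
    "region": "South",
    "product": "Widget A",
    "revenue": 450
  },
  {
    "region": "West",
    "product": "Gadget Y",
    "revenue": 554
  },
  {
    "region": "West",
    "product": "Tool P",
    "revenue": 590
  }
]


Pivot: region (rows) x product (columns) -> total revenue

     Gadget Y      Tool P        Widget A    
South          440             0           450  
West           554          1695             0  

Highest: West / Tool P = $1695

West / Tool P = $1695


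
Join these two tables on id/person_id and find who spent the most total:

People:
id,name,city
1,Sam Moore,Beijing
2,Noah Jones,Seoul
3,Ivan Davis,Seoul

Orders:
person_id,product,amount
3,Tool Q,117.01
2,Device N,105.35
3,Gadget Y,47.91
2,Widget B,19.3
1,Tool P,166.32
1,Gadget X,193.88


Join on: people.id = orders.person_id

Joined rows:
  Ivan Davis (Seoul) bought Tool Q for $117.01
  Noah Jones (Seoul) bought Device N for $105.35
  Ivan Davis (Seoul) bought Gadget Y for $47.91
  Noah Jones (Seoul) bought Widget B for $19.3
  Sam Moore (Beijing) bought Tool P for $166.32
  Sam Moore (Beijing) bought Gadget X for $193.88

Total per person:
  Sam Moore: $360.20
  Ivan Davis: $164.92
  Noah Jones: $124.65

Top spender: Sam Moore ($360.20)

Sam Moore ($360.20)


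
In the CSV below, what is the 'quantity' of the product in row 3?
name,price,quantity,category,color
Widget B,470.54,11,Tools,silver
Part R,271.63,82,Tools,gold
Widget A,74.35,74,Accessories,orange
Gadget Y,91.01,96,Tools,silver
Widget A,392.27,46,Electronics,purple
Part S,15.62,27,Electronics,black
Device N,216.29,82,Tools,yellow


Query: Row 3 ('Widget A'), column 'quantity'
Value: 74

74


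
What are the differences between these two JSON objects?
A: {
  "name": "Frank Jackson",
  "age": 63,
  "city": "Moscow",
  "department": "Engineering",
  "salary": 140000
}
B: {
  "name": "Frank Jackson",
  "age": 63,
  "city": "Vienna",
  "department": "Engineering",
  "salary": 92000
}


Comparing each field (in key order):
  name: same
  age: same
  city: DIFFERENT
  department: same
  salary: DIFFERENT
Differences:
  city: Moscow -> Vienna
  salary: 140000 -> 92000

2 field(s) changed

2 changes: city, salary


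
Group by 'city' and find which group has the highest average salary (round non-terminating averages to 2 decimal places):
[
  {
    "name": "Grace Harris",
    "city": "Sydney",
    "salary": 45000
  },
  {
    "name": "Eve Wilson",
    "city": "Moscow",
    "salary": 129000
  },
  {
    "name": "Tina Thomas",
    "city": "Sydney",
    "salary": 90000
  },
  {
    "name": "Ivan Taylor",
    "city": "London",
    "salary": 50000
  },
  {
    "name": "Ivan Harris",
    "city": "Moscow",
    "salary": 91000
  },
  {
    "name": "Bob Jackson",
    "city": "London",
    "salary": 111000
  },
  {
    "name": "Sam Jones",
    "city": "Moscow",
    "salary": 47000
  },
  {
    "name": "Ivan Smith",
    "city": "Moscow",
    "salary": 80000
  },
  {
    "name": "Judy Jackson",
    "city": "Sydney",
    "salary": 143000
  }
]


Group by: city

Groups:
  London: 2 people, avg salary = 161000/2 = $80500
  Moscow: 4 people, avg salary = 347000/4 = $86750
  Sydney: 3 people, avg salary = 278000/3 ≈ $92666.67

Highest average salary: Sydney (≈$92666.67)

Sydney (≈$92666.67)


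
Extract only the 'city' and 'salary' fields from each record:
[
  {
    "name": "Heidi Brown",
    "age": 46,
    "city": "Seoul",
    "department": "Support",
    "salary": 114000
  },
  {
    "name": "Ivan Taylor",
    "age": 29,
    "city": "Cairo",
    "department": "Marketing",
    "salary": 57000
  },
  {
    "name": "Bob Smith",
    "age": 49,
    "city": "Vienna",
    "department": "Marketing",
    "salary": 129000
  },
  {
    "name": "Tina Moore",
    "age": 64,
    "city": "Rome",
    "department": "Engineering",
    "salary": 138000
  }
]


Original: 4 records with fields: name, age, city, department, salary
Keep: ['city', 'salary']
Drop: ['name', 'age', 'department']
Result: 4 records, 2 fields each

[
  {
    "city": "Seoul",
    "salary": 114000
  },
  {
    "city": "Cairo",
    "salary": 57000
  },
  {
    "city": "Vienna",
    "salary": 129000
  },
  {
    "city": "Rome",
    "salary": 138000
  }
]


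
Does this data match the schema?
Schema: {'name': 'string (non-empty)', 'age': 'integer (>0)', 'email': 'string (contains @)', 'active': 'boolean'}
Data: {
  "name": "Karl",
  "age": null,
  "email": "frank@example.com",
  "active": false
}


Validating each field against schema:
  name: OK (non-empty string)
  age: FAIL (null is not an integer)
  email: OK (string with @)
  active: OK (boolean)

Result: INVALID (1 error: age)

INVALID (1 error: age)


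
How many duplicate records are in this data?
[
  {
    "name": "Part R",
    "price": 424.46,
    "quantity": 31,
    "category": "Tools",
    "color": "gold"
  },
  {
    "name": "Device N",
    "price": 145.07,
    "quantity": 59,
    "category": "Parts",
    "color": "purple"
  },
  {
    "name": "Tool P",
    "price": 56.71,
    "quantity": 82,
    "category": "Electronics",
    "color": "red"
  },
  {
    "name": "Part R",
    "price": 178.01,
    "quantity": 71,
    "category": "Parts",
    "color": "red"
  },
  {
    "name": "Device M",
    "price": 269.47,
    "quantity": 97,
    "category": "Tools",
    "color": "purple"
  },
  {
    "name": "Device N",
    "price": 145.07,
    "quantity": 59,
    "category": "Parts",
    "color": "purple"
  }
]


Checking 6 records for duplicates:

  Row 1: Part R ($424.46, qty 31)
  Row 2: Device N ($145.07, qty 59)
  Row 3: Tool P ($56.71, qty 82)
  Row 4: Part R ($178.01, qty 71)
  Row 5: Device M ($269.47, qty 97)
  Row 6: Device N ($145.07, qty 59) <-- DUPLICATE

Duplicates found: 1
Unique records: 5

1 duplicates, 5 unique


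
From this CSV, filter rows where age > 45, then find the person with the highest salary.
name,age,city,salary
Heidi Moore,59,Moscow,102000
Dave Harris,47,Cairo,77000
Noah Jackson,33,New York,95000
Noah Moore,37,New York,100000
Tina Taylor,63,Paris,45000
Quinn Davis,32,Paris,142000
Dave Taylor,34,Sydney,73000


Filter: age > 45
Sort by: salary (descending)

Filtered records (3):
  Heidi Moore, age 59, salary $102000
  Dave Harris, age 47, salary $77000
  Tina Taylor, age 63, salary $45000

Highest salary: Heidi Moore ($102000)

Heidi Moore


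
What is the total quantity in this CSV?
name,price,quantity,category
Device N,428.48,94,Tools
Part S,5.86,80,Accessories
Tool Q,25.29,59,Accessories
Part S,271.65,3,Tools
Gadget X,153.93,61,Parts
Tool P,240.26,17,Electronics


Computing total quantity:
Values: [94, 80, 59, 3, 61, 17]
Sum = 314

314


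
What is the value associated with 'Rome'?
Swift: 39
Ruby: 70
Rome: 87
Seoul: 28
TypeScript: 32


Looking up key 'Rome'
Value: 87

87


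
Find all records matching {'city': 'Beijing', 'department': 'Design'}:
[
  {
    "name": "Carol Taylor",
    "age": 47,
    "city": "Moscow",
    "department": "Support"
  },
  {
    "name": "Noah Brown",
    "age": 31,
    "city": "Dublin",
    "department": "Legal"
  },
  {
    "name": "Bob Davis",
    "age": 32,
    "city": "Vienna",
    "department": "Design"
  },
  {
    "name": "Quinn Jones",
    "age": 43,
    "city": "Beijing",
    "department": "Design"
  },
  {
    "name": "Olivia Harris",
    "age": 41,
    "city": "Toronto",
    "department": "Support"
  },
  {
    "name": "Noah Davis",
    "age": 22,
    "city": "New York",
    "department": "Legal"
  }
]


Search criteria: {'city': 'Beijing', 'department': 'Design'}

Checking 6 records:
  Carol Taylor: {city: Moscow, department: Support}
  Noah Brown: {city: Dublin, department: Legal}
  Bob Davis: {city: Vienna, department: Design}
  Quinn Jones: {city: Beijing, department: Design} <-- MATCH
  Olivia Harris: {city: Toronto, department: Support}
  Noah Davis: {city: New York, department: Legal}

Matches: ["Quinn Jones"]

["Quinn Jones"]


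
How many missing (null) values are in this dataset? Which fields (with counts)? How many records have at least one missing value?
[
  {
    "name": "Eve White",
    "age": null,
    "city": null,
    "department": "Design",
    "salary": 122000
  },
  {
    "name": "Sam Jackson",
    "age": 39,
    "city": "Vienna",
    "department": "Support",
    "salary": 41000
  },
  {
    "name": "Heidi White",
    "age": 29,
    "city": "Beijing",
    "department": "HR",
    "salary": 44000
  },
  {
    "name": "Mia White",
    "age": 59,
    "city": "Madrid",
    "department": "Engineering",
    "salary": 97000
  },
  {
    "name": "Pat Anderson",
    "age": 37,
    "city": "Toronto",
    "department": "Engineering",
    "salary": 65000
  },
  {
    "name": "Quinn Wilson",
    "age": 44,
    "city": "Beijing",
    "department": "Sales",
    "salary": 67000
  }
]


Checking for missing (null) values in 6 records:

  Eve White: age, city
  Sam Jackson: complete
  Heidi White: complete
  Mia White: complete
  Pat Anderson: complete
  Quinn Wilson: complete

Per field:
  name: 0 missing
  age: 1 missing
  city: 1 missing
  department: 0 missing
  salary: 0 missing

Total missing values: 2
Records with any missing: 1

2 missing values (age: 1, city: 1); 1 incomplete records


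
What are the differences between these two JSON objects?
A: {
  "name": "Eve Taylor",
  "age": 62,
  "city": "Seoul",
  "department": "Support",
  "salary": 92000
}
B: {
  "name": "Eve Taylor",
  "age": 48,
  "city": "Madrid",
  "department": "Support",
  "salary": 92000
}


Comparing each field (in key order):
  name: same
  age: DIFFERENT
  city: DIFFERENT
  department: same
  salary: same
Differences:
  age: 62 -> 48
  city: Seoul -> Madrid

2 field(s) changed

2 changes: age, city


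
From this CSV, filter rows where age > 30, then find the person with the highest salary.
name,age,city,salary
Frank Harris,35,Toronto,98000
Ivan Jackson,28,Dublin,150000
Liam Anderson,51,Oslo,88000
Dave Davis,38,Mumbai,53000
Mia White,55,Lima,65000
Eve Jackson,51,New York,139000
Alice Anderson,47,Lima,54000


Filter: age > 30
Sort by: salary (descending)

Filtered records (6):
  Eve Jackson, age 51, salary $139000
  Frank Harris, age 35, salary $98000
  Liam Anderson, age 51, salary $88000
  Mia White, age 55, salary $65000
  Alice Anderson, age 47, salary $54000
  Dave Davis, age 38, salary $53000

Highest salary: Eve Jackson ($139000)

Eve Jackson


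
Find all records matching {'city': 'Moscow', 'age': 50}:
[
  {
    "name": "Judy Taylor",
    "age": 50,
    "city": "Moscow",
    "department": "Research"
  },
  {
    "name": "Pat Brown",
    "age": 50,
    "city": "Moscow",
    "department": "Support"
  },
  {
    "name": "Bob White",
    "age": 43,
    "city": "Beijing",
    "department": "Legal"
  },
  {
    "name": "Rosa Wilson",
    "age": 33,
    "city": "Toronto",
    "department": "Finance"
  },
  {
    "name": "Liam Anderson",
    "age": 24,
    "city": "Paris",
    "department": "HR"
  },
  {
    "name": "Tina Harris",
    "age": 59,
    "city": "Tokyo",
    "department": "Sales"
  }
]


Search criteria: {'city': 'Moscow', 'age': 50}

Checking 6 records:
  Judy Taylor: {city: Moscow, age: 50} <-- MATCH
  Pat Brown: {city: Moscow, age: 50} <-- MATCH
  Bob White: {city: Beijing, age: 43}
  Rosa Wilson: {city: Toronto, age: 33}
  Liam Anderson: {city: Paris, age: 24}
  Tina Harris: {city: Tokyo, age: 59}

Matches: ["Judy Taylor", "Pat Brown"]

["Judy Taylor", "Pat Brown"]


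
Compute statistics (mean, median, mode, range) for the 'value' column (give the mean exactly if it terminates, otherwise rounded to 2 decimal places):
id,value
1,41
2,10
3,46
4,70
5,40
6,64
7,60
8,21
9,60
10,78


Data: [41, 10, 46, 70, 40, 64, 60, 21, 60, 78]
Count: 10
Sum: 490
Mean: 490/10 = 49
Sorted: [10, 21, 40, 41, 46, 60, 60, 64, 70, 78]
Median: 53.0
Mode: 60 (2 times)
Range: 78 - 10 = 68
Min: 10, Max: 78

mean=49, median=53.0, mode=60, range=68


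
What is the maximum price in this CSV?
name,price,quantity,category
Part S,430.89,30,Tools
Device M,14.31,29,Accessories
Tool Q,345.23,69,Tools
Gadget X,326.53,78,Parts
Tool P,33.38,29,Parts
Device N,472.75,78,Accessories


Computing maximum price:
Values: [430.89, 14.31, 345.23, 326.53, 33.38, 472.75]
Max = 472.75

472.75


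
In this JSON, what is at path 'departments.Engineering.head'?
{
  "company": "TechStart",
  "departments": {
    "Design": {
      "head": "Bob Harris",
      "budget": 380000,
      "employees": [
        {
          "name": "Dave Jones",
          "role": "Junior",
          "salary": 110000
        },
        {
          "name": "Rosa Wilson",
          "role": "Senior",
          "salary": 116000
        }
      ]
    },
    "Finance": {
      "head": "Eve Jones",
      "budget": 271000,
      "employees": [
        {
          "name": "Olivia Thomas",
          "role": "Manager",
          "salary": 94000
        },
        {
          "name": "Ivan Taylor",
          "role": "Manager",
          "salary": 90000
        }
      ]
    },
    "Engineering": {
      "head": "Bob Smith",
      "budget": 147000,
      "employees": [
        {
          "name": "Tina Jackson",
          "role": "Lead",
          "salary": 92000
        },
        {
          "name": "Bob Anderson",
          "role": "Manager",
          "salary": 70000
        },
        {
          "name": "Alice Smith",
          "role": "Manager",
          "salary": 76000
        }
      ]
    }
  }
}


Path: departments.Engineering.head

Navigate:
  -> departments
  -> Engineering
  -> head = 'Bob Smith'

Bob Smith


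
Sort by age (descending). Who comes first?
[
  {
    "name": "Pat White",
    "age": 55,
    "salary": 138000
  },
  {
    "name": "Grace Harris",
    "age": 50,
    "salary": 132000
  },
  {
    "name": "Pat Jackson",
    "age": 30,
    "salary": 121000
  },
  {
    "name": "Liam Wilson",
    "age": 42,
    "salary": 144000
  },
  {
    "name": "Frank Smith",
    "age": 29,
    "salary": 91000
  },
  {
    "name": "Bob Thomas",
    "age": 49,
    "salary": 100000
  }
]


Sort by: age (descending)

Sorted order:
  1. Pat White (age = 55)
  2. Grace Harris (age = 50)
  3. Bob Thomas (age = 49)
  4. Liam Wilson (age = 42)
  5. Pat Jackson (age = 30)
  6. Frank Smith (age = 29)

First: Pat White

Pat White


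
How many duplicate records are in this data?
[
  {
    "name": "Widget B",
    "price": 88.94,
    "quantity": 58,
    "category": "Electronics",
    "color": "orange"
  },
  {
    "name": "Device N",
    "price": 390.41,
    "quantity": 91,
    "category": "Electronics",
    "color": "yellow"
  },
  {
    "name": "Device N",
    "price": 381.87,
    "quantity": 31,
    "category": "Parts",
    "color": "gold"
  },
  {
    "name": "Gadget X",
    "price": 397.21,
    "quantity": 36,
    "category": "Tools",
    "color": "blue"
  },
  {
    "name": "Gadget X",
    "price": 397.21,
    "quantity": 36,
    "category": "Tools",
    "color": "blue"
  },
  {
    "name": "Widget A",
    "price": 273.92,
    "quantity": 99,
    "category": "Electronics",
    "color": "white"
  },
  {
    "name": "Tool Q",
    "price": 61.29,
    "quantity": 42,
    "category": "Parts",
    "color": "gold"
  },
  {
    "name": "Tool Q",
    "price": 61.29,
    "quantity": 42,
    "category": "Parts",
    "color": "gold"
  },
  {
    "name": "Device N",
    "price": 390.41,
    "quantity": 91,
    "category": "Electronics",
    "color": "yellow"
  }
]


Checking 9 records for duplicates:

  Row 1: Widget B ($88.94, qty 58)
  Row 2: Device N ($390.41, qty 91)
  Row 3: Device N ($381.87, qty 31)
  Row 4: Gadget X ($397.21, qty 36)
  Row 5: Gadget X ($397.21, qty 36) <-- DUPLICATE
  Row 6: Widget A ($273.92, qty 99)
  Row 7: Tool Q ($61.29, qty 42)
  Row 8: Tool Q ($61.29, qty 42) <-- DUPLICATE
  Row 9: Device N ($390.41, qty 91) <-- DUPLICATE

Duplicates found: 3
Unique records: 6

3 duplicates, 6 unique


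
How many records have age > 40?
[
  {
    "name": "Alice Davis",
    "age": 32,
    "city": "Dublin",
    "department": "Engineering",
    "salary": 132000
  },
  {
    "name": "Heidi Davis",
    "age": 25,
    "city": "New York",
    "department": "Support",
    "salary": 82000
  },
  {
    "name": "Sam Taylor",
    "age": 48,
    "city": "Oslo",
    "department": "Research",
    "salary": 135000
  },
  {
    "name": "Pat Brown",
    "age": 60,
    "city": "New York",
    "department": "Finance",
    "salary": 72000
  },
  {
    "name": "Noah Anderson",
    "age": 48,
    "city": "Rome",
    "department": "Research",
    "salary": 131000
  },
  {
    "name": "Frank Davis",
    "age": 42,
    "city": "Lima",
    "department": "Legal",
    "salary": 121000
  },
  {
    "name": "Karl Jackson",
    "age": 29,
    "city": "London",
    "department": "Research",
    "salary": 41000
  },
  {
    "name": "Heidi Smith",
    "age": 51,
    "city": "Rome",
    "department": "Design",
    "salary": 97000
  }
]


Data: 8 records
Condition: age > 40

Checking each record:
  Alice Davis: 32
  Heidi Davis: 25
  Sam Taylor: 48 MATCH
  Pat Brown: 60 MATCH
  Noah Anderson: 48 MATCH
  Frank Davis: 42 MATCH
  Karl Jackson: 29
  Heidi Smith: 51 MATCH

Count: 5

5


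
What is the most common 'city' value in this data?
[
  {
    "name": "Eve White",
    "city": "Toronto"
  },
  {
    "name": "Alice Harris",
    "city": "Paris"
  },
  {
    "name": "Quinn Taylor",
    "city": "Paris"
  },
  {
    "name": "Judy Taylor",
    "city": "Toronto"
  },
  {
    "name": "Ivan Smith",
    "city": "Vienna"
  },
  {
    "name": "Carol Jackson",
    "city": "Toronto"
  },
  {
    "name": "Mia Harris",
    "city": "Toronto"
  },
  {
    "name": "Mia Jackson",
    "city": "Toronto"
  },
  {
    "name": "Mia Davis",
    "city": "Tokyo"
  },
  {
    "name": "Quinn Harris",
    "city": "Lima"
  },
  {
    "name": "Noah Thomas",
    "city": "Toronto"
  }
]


Counting 'city' values across 11 records:

  Toronto: 6 ######
  Paris: 2 ##
  Vienna: 1 #
  Tokyo: 1 #
  Lima: 1 #

Most common: Toronto (6 times)

Toronto (6 times)


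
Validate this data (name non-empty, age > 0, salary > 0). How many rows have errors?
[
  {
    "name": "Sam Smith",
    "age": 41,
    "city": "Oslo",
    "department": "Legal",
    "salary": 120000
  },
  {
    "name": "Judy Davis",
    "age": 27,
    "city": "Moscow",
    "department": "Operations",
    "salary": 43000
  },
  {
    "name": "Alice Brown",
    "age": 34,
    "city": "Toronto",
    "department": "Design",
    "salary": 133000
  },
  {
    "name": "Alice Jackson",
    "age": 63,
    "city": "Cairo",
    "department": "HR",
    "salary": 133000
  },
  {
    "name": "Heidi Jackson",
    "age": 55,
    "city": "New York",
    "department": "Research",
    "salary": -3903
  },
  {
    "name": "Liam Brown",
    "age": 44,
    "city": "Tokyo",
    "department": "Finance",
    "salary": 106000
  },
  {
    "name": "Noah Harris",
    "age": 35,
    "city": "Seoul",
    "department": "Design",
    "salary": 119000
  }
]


Validating 7 records:
Rules: name non-empty, age > 0, salary > 0

  Row 1 (Sam Smith): OK
  Row 2 (Judy Davis): OK
  Row 3 (Alice Brown): OK
  Row 4 (Alice Jackson): OK
  Row 5 (Heidi Jackson): negative salary: -3903
  Row 6 (Liam Brown): OK
  Row 7 (Noah Harris): OK

Total errors: 1

1 errors


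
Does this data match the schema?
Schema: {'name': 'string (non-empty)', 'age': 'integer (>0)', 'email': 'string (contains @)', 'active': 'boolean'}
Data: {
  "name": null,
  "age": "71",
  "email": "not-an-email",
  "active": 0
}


Validating each field against schema:
  name: FAIL (null is not a string)
  age: FAIL ("71" is not an integer)
  email: FAIL ("not-an-email" does not contain @)
  active: FAIL (0 is not a boolean)

Result: INVALID (4 errors: name, age, email, active)

INVALID (4 errors: name, age, email, active)


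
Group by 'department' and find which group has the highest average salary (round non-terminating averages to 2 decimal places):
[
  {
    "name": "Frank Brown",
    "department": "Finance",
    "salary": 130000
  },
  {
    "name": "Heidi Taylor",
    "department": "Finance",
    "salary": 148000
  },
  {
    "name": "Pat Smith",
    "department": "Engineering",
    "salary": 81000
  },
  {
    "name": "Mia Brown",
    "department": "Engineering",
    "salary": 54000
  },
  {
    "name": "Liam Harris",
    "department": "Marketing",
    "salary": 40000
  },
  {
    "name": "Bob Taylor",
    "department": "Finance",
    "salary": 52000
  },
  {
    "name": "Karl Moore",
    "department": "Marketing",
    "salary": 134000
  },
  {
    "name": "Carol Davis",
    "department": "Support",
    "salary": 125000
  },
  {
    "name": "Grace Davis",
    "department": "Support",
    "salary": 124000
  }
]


Group by: department

Groups:
  Engineering: 2 people, avg salary = 135000/2 = $67500
  Finance: 3 people, avg salary = 330000/3 = $110000
  Marketing: 2 people, avg salary = 174000/2 = $87000
  Support: 2 people, avg salary = 249000/2 = $124500

Highest average salary: Support ($124500)

Support ($124500)


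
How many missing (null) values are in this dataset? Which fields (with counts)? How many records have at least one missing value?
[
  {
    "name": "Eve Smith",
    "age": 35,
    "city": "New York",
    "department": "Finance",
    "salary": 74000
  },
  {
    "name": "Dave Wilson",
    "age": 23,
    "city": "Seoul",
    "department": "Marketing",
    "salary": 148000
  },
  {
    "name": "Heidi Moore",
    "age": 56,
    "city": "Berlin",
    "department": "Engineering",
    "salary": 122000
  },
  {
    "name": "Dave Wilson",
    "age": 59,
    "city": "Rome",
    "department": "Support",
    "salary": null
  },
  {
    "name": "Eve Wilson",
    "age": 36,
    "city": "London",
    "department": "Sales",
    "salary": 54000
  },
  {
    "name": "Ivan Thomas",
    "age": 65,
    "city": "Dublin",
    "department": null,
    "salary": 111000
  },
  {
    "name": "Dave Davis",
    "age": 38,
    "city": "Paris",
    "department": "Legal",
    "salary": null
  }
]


Checking for missing (null) values in 7 records:

  Eve Smith: complete
  Dave Wilson: complete
  Heidi Moore: complete
  Dave Wilson: salary
  Eve Wilson: complete
  Ivan Thomas: department
  Dave Davis: salary

Per field:
  name: 0 missing
  age: 0 missing
  city: 0 missing
  department: 1 missing
  salary: 2 missing

Total missing values: 3
Records with any missing: 3

3 missing values (department: 1, salary: 2); 3 incomplete records
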